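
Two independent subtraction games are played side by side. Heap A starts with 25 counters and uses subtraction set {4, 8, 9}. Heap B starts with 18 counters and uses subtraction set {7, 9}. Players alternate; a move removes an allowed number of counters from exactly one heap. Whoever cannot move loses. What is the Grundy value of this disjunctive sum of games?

Heap A, S = {4, 8, 9}:
n :  0  1  2  3  4  5  6  7  8  9 10 11 12 13 14 15 16 17 18 19 20 21 22 23 24 25
G :  0  0  0  0  1  1  1  1  2  2  2  2  3  0  0  0  0  1  1  1  1  2  2  2  2  3
G_A(25) = 3.
Heap B, S = {7, 9}:
n :  0  1  2  3  4  5  6  7  8  9 10 11 12 13 14 15 16 17 18
G :  0  0  0  0  0  0  0  1  1  1  1  1  1  1  2  2  0  0  0
G_B(18) = 0.
Combined Grundy value = 3 ⊕ 0 = 3.

3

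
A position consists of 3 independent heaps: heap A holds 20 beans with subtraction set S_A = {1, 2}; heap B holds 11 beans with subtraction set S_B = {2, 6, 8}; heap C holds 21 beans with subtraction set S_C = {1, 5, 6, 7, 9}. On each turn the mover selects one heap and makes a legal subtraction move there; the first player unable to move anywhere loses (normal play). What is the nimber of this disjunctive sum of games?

Heap A, S = {1, 2}:
n :  0  1  2  3  4  5  6  7  8  9 10 11 12 13 14 15 16 17 18 19 20
G :  0  1  2  0  1  2  0  1  2  0  1  2  0  1  2  0  1  2  0  1  2
G_A(20) = 2.
Heap B, S = {2, 6, 8}:
G(0) = 0
G(1) = mex{} = 0
G(2) = mex{0} = 1
G(3) = mex{0} = 1
G(4) = mex{1} = 0
G(5) = mex{1} = 0
G(6) = mex{0,0} = 1
G(7) = mex{0,0} = 1
G(8) = mex{1,1,0} = 2
G(9) = mex{1,1,0} = 2
G(10) = mex{2,0,1} = 3
G(11) = mex{2,0,1} = 3
G_B(11) = 3.
Heap C, S = {1, 5, 6, 7, 9}:
n :  0  1  2  3  4  5  6  7  8  9 10 11 12 13 14 15 16 17 18 19 20 21
G :  0  1  0  1  0  1  2  3  2  3  2  3  0  1  0  1  0  1  2  3  2  3
G_C(21) = 3.
Combined Grundy value = 2 ⊕ 3 ⊕ 3 = 2.

2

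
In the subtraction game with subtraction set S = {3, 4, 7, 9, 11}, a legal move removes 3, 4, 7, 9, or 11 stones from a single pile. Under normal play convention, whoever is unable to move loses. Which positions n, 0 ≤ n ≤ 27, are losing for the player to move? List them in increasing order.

0, 1, 2, 14, 15, 16

n :  0  1  2  3  4  5  6  7  8  9 10 11 12 13 14 15 16 17 18 19 20 21 22 23 24 25 26 27
G :  0  0  0  1  1  1  2  2  2  3  3  3  4  4  0  0  0  1  1  1  2  2  2  3  3  3  4  4
P-positions are exactly the n with G(n) = 0.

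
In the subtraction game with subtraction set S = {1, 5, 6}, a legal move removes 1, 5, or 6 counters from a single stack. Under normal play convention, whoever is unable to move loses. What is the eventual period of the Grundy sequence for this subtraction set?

11

n :  0  1  2  3  4  5  6  7  8  9 10 11 12 13 14 15 16 17 18 19 20 21 22 23
G :  0  1  0  1  0  1  2  3  2  3  2  0  1  0  1  0  1  2  3  2  3  2  0  1
G(n+11) = G(n) holds for n = 0,…,5 (a full window of length max(S) = 6), so the sequence is purely periodic with period 11.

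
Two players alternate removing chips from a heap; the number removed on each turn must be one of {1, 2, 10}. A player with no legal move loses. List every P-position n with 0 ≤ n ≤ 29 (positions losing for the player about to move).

G(0) = 0
G(1) = mex{0} = 1
G(2) = mex{1,0} = 2
G(3) = mex{2,1} = 0
G(4) = mex{0,2} = 1
G(5) = mex{1,0} = 2
G(6) = mex{2,1} = 0
G(7) = mex{0,2} = 1
G(8) = mex{1,0} = 2
G(9) = mex{2,1} = 0
G(10) = mex{0,2,0} = 1
G(11) = mex{1,0,1} = 2
G(12) = mex{2,1,2} = 0
G(13) = mex{0,2,0} = 1
G(14) = mex{1,0,1} = 2
G(15) = mex{2,1,2} = 0
G(16) = mex{0,2,0} = 1
G(17) = mex{1,0,1} = 2
G(18) = mex{2,1,2} = 0
G(19) = mex{0,2,0} = 1
G(20) = mex{1,0,1} = 2
G(21) = mex{2,1,2} = 0
G(22) = mex{0,2,0} = 1
G(23) = mex{1,0,1} = 2
G(24) = mex{2,1,2} = 0
G(25) = mex{0,2,0} = 1
G(26) = mex{1,0,1} = 2
G(27) = mex{2,1,2} = 0
G(28) = mex{0,2,0} = 1
G(29) = mex{1,0,1} = 2
P-positions are exactly the n with G(n) = 0.

0, 3, 6, 9, 12, 15, 18, 21, 24, 27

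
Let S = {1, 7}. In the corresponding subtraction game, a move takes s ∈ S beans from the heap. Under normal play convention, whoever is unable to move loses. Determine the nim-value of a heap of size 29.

G(0) = 0
G(1) = mex{0} = 1
G(2) = mex{1} = 0
G(3) = mex{0} = 1
G(4) = mex{1} = 0
G(5) = mex{0} = 1
G(6) = mex{1} = 0
G(7) = mex{0,0} = 1
G(8) = mex{1,1} = 0
G(9) = mex{0,0} = 1
G(10) = mex{1,1} = 0
G(11) = mex{0,0} = 1
G(12) = mex{1,1} = 0
G(13) = mex{0,0} = 1
G(14) = mex{1,1} = 0
G(15) = mex{0,0} = 1
G(16) = mex{1,1} = 0
G(17) = mex{0,0} = 1
G(18) = mex{1,1} = 0
G(19) = mex{0,0} = 1
G(20) = mex{1,1} = 0
G(21) = mex{0,0} = 1
G(22) = mex{1,1} = 0
G(23) = mex{0,0} = 1
G(24) = mex{1,1} = 0
G(25) = mex{0,0} = 1
G(26) = mex{1,1} = 0
G(27) = mex{0,0} = 1
G(28) = mex{1,1} = 0
G(29) = mex{0,0} = 1

1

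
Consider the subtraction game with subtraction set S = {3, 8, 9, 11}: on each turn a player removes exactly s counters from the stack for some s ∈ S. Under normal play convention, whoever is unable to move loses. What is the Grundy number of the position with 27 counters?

4

G(0) = 0
G(1) = mex{} = 0
G(2) = mex{} = 0
G(3) = mex{0} = 1
G(4) = mex{0} = 1
G(5) = mex{0} = 1
G(6) = mex{1} = 0
G(7) = mex{1} = 0
G(8) = mex{1,0} = 2
G(9) = mex{0,0,0} = 1
G(10) = mex{0,0,0} = 1
G(11) = mex{2,1,0,0} = 3
G(12) = mex{1,1,1,0} = 2
G(13) = mex{1,1,1,0} = 2
G(14) = mex{3,0,1,1} = 2
G(15) = mex{2,0,0,1} = 3
G(16) = mex{2,2,0,1} = 3
G(17) = mex{2,1,2,0} = 3
G(18) = mex{3,1,1,0} = 2
G(19) = mex{3,3,1,2} = 0
G(20) = mex{3,2,3,1} = 0
G(21) = mex{2,2,2,1} = 0
G(22) = mex{0,2,2,3} = 1
G(23) = mex{0,3,2,2} = 1
G(24) = mex{0,3,3,2} = 1
G(25) = mex{1,3,3,2} = 0
G(26) = mex{1,2,3,3} = 0
G(27) = mex{1,0,2,3} = 4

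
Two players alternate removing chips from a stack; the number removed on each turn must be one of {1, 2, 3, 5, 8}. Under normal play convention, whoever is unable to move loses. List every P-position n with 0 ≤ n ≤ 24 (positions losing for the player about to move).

G(0) = 0
G(1) = mex{0} = 1
G(2) = mex{1,0} = 2
G(3) = mex{2,1,0} = 3
G(4) = mex{3,2,1} = 0
G(5) = mex{0,3,2,0} = 1
G(6) = mex{1,0,3,1} = 2
G(7) = mex{2,1,0,2} = 3
G(8) = mex{3,2,1,3,0} = 4
G(9) = mex{4,3,2,0,1} = 5
G(10) = mex{5,4,3,1,2} = 0
G(11) = mex{0,5,4,2,3} = 1
G(12) = mex{1,0,5,3,0} = 2
G(13) = mex{2,1,0,4,1} = 3
G(14) = mex{3,2,1,5,2} = 0
G(15) = mex{0,3,2,0,3} = 1
G(16) = mex{1,0,3,1,4} = 2
G(17) = mex{2,1,0,2,5} = 3
G(18) = mex{3,2,1,3,0} = 4
G(19) = mex{4,3,2,0,1} = 5
G(20) = mex{5,4,3,1,2} = 0
G(21) = mex{0,5,4,2,3} = 1
G(22) = mex{1,0,5,3,0} = 2
G(23) = mex{2,1,0,4,1} = 3
G(24) = mex{3,2,1,5,2} = 0
P-positions are exactly the n with G(n) = 0.

0, 4, 10, 14, 20, 24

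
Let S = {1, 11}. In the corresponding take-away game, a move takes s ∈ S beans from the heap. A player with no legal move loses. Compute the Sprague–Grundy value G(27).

G(0) = 0
G(1) = mex{0} = 1
G(2) = mex{1} = 0
G(3) = mex{0} = 1
G(4) = mex{1} = 0
G(5) = mex{0} = 1
G(6) = mex{1} = 0
G(7) = mex{0} = 1
G(8) = mex{1} = 0
G(9) = mex{0} = 1
G(10) = mex{1} = 0
G(11) = mex{0,0} = 1
G(12) = mex{1,1} = 0
G(13) = mex{0,0} = 1
G(14) = mex{1,1} = 0
G(15) = mex{0,0} = 1
G(16) = mex{1,1} = 0
G(17) = mex{0,0} = 1
G(18) = mex{1,1} = 0
G(19) = mex{0,0} = 1
G(20) = mex{1,1} = 0
G(21) = mex{0,0} = 1
G(22) = mex{1,1} = 0
G(23) = mex{0,0} = 1
G(24) = mex{1,1} = 0
G(25) = mex{0,0} = 1
G(26) = mex{1,1} = 0
G(27) = mex{0,0} = 1

1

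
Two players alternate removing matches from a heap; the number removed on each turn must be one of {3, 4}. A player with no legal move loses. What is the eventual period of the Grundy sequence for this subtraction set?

7

G(0) = 0
G(1) = mex{} = 0
G(2) = mex{} = 0
G(3) = mex{0} = 1
G(4) = mex{0,0} = 1
G(5) = mex{0,0} = 1
G(6) = mex{1,0} = 2
G(7) = mex{1,1} = 0
G(8) = mex{1,1} = 0
G(9) = mex{2,1} = 0
G(10) = mex{0,2} = 1
G(11) = mex{0,0} = 1
G(12) = mex{0,0} = 1
G(13) = mex{1,0} = 2
G(14) = mex{1,1} = 0
G(15) = mex{1,1} = 0
G(n+7) = G(n) holds for n = 0,…,3 (a full window of length max(S) = 4), so the sequence is purely periodic with period 7.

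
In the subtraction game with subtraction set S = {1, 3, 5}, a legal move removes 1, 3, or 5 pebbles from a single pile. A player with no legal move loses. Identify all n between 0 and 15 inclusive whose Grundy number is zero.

n :  0  1  2  3  4  5  6  7  8  9 10 11 12 13 14 15
G :  0  1  0  1  0  1  0  1  0  1  0  1  0  1  0  1
P-positions are exactly the n with G(n) = 0.

0, 2, 4, 6, 8, 10, 12, 14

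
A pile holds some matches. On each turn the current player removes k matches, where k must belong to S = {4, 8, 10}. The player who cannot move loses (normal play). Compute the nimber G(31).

0

n :  0  1  2  3  4  5  6  7  8  9 10 11 12 13 14 15 16 17 18 19 20 21 22 23 24 25 26 27 28 29 30 31
G :  0  0  0  0  1  1  1  1  2  2  2  2  3  3  0  0  0  0  1  1  1  1  2  2  2  2  3  3  0  0  0  0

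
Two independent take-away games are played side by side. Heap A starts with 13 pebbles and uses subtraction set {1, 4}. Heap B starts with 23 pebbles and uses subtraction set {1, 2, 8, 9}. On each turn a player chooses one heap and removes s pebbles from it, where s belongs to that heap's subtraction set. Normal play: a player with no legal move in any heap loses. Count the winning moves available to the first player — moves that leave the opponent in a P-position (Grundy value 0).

3

Heap A, S = {1, 4}:
G(0) = 0
G(1) = mex{0} = 1
G(2) = mex{1} = 0
G(3) = mex{0} = 1
G(4) = mex{1,0} = 2
G(5) = mex{2,1} = 0
G(6) = mex{0,0} = 1
G(7) = mex{1,1} = 0
G(8) = mex{0,2} = 1
G(9) = mex{1,0} = 2
G(10) = mex{2,1} = 0
G(11) = mex{0,0} = 1
G(12) = mex{1,1} = 0
G(13) = mex{0,2} = 1
G_A(13) = 1.
Heap B, S = {1, 2, 8, 9}:
G(0) = 0
G(1) = mex{0} = 1
G(2) = mex{1,0} = 2
G(3) = mex{2,1} = 0
G(4) = mex{0,2} = 1
G(5) = mex{1,0} = 2
G(6) = mex{2,1} = 0
G(7) = mex{0,2} = 1
G(8) = mex{1,0,0} = 2
G(9) = mex{2,1,1,0} = 3
G(10) = mex{3,2,2,1} = 0
G(11) = mex{0,3,0,2} = 1
G(12) = mex{1,0,1,0} = 2
G(13) = mex{2,1,2,1} = 0
G(14) = mex{0,2,0,2} = 1
G(15) = mex{1,0,1,0} = 2
G(16) = mex{2,1,2,1} = 0
G(17) = mex{0,2,3,2} = 1
G(18) = mex{1,0,0,3} = 2
G(19) = mex{2,1,1,0} = 3
G(20) = mex{3,2,2,1} = 0
G(21) = mex{0,3,0,2} = 1
G(22) = mex{1,0,1,0} = 2
G(23) = mex{2,1,2,1} = 0
G_B(23) = 0.
Combined Grundy value = 1 ⊕ 0 = 1.
A winning move leaves total XOR = 0, i.e. changes one component's Grundy value g to g ⊕ X where X is the current total.
Heap A: need g' = 1⊕1 = 0. Options: 13−1→G=0, 13−4→G=2. Hits: 1.
Heap B: need g' = 0⊕1 = 1. Options: 23−1→G=2, 23−2→G=1, 23−8→G=2, 23−9→G=1. Hits: 2.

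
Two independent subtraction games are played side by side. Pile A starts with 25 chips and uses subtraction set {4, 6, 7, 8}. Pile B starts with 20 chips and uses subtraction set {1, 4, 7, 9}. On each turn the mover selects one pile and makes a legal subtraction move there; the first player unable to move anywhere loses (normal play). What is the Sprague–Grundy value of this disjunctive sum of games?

Pile A, S = {4, 6, 7, 8}:
n :  0  1  2  3  4  5  6  7  8  9 10 11 12 13 14 15 16 17 18 19 20 21 22 23 24 25
G :  0  0  0  0  1  1  1  1  2  2  2  2  0  0  0  0  1  1  1  1  2  2  2  2  0  0
G_A(25) = 0.
Pile B, S = {1, 4, 7, 9}:
G(0) = 0
G(1) = mex{0} = 1
G(2) = mex{1} = 0
G(3) = mex{0} = 1
G(4) = mex{1,0} = 2
G(5) = mex{2,1} = 0
G(6) = mex{0,0} = 1
G(7) = mex{1,1,0} = 2
G(8) = mex{2,2,1} = 0
G(9) = mex{0,0,0,0} = 1
G(10) = mex{1,1,1,1} = 0
G(11) = mex{0,2,2,0} = 1
G(12) = mex{1,0,0,1} = 2
G(13) = mex{2,1,1,2} = 0
G(14) = mex{0,0,2,0} = 1
G(15) = mex{1,1,0,1} = 2
G(16) = mex{2,2,1,2} = 0
G(17) = mex{0,0,0,0} = 1
G(18) = mex{1,1,1,1} = 0
G(19) = mex{0,2,2,0} = 1
G(20) = mex{1,0,0,1} = 2
G_B(20) = 2.
Combined Grundy value = 0 ⊕ 2 = 2.

2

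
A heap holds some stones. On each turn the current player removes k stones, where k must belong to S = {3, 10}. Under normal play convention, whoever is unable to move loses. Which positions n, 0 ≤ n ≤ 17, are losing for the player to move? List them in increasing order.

n :  0  1  2  3  4  5  6  7  8  9 10 11 12 13 14 15 16 17
G :  0  0  0  1  1  1  0  0  0  1  1  1  2  0  0  0  1  1
P-positions are exactly the n with G(n) = 0.

0, 1, 2, 6, 7, 8, 13, 14, 15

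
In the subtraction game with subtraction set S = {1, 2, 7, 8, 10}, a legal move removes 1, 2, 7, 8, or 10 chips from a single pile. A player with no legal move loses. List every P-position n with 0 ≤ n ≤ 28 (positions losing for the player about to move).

n :  0  1  2  3  4  5  6  7  8  9 10 11 12 13 14 15 16 17 18 19 20 21 22 23 24 25 26 27 28
G :  0  1  2  0  1  2  0  1  2  0  1  2  0  1  2  0  1  2  0  1  2  0  1  2  0  1  2  0  1
P-positions are exactly the n with G(n) = 0.

0, 3, 6, 9, 12, 15, 18, 21, 24, 27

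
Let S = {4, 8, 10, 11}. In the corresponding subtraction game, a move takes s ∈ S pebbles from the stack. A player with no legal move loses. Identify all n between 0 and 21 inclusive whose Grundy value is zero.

0, 1, 2, 3, 15, 16, 17, 18

n :  0  1  2  3  4  5  6  7  8  9 10 11 12 13 14 15 16 17 18 19 20 21
G :  0  0  0  0  1  1  1  1  2  2  2  2  3  3  3  0  0  0  0  1  1  1
P-positions are exactly the n with G(n) = 0.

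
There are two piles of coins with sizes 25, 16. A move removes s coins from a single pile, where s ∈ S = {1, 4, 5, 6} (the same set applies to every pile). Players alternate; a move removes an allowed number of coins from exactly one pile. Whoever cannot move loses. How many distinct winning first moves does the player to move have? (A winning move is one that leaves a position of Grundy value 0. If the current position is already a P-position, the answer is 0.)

0

All piles use S = {1, 4, 5, 6}:
G(0) = 0
G(1) = mex{0} = 1
G(2) = mex{1} = 0
G(3) = mex{0} = 1
G(4) = mex{1,0} = 2
G(5) = mex{2,1,0} = 3
G(6) = mex{3,0,1,0} = 2
G(7) = mex{2,1,0,1} = 3
G(8) = mex{3,2,1,0} = 4
G(9) = mex{4,3,2,1} = 0
G(10) = mex{0,2,3,2} = 1
G(11) = mex{1,3,2,3} = 0
G(12) = mex{0,4,3,2} = 1
G(13) = mex{1,0,4,3} = 2
G(14) = mex{2,1,0,4} = 3
G(15) = mex{3,0,1,0} = 2
G(16) = mex{2,1,0,1} = 3
G(17) = mex{3,2,1,0} = 4
G(18) = mex{4,3,2,1} = 0
G(19) = mex{0,2,3,2} = 1
G(20) = mex{1,3,2,3} = 0
G(21) = mex{0,4,3,2} = 1
G(22) = mex{1,0,4,3} = 2
G(23) = mex{2,1,0,4} = 3
G(24) = mex{3,0,1,0} = 2
G(25) = mex{2,1,0,1} = 3
Pile A: G(25) = 3.
Pile B: G(16) = 3.
Combined Grundy value = 3 ⊕ 3 = 0.
A winning move leaves total XOR = 0, i.e. changes one component's Grundy value g to g ⊕ X where X is the current total.
Pile A: target g' = 3⊕0 = 3, but every legal move changes the Grundy value (mex property), so 0 moves.
Pile B: target g' = 3⊕0 = 3, but every legal move changes the Grundy value (mex property), so 0 moves.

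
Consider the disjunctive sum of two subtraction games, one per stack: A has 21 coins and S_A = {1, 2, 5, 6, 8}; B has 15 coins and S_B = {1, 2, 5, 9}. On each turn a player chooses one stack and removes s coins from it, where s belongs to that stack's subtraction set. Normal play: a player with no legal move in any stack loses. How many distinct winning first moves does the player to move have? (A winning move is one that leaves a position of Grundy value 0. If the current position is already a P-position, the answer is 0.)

5

Stack A, S = {1, 2, 5, 6, 8}:
G(0) = 0
G(1) = mex{0} = 1
G(2) = mex{1,0} = 2
G(3) = mex{2,1} = 0
G(4) = mex{0,2} = 1
G(5) = mex{1,0,0} = 2
G(6) = mex{2,1,1,0} = 3
G(7) = mex{3,2,2,1} = 0
G(8) = mex{0,3,0,2,0} = 1
G(9) = mex{1,0,1,0,1} = 2
G(10) = mex{2,1,2,1,2} = 0
G(11) = mex{0,2,3,2,0} = 1
G(12) = mex{1,0,0,3,1} = 2
G(13) = mex{2,1,1,0,2} = 3
G(14) = mex{3,2,2,1,3} = 0
G(15) = mex{0,3,0,2,0} = 1
G(16) = mex{1,0,1,0,1} = 2
G(17) = mex{2,1,2,1,2} = 0
G(18) = mex{0,2,3,2,0} = 1
G(19) = mex{1,0,0,3,1} = 2
G(20) = mex{2,1,1,0,2} = 3
G(21) = mex{3,2,2,1,3} = 0
G_A(21) = 0.
Stack B, S = {1, 2, 5, 9}:
G(0) = 0
G(1) = mex{0} = 1
G(2) = mex{1,0} = 2
G(3) = mex{2,1} = 0
G(4) = mex{0,2} = 1
G(5) = mex{1,0,0} = 2
G(6) = mex{2,1,1} = 0
G(7) = mex{0,2,2} = 1
G(8) = mex{1,0,0} = 2
G(9) = mex{2,1,1,0} = 3
G(10) = mex{3,2,2,1} = 0
G(11) = mex{0,3,0,2} = 1
G(12) = mex{1,0,1,0} = 2
G(13) = mex{2,1,2,1} = 0
G(14) = mex{0,2,3,2} = 1
G(15) = mex{1,0,0,0} = 2
G_B(15) = 2.
Combined Grundy value = 0 ⊕ 2 = 2.
A winning move leaves total XOR = 0, i.e. changes one component's Grundy value g to g ⊕ X where X is the current total.
Stack A: need g' = 0⊕2 = 2. Options: 21−1→G=3, 21−2→G=2, 21−5→G=2, 21−6→G=1, 21−8→G=3. Hits: 2.
Stack B: need g' = 2⊕2 = 0. Options: 15−1→G=1, 15−2→G=0, 15−5→G=0, 15−9→G=0. Hits: 3.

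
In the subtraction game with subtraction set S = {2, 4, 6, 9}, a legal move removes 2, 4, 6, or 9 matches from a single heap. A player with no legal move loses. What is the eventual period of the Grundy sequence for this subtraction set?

8

n :  0  1  2  3  4  5  6  7  8  9 10 11 12 13 14 15 16 17 18 19 20 21 22 23 24 25 26 27 28
G :  0  0  1  1  2  2  3  3  0  4  1  0  2  1  3  2  0  3  1  0  2  1  3  2  0  3  1  0  2
From n = 10 onward G(n+8) = G(n); since this holds over max(S) = 9 consecutive positions the period is 8 (pre-period 10).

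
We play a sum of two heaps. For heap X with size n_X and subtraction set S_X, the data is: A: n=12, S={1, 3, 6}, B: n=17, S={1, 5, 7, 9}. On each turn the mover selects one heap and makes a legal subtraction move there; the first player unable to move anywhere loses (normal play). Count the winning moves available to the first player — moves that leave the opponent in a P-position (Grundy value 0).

Heap A, S = {1, 3, 6}:
G(0) = 0
G(1) = mex{0} = 1
G(2) = mex{1} = 0
G(3) = mex{0,0} = 1
G(4) = mex{1,1} = 0
G(5) = mex{0,0} = 1
G(6) = mex{1,1,0} = 2
G(7) = mex{2,0,1} = 3
G(8) = mex{3,1,0} = 2
G(9) = mex{2,2,1} = 0
G(10) = mex{0,3,0} = 1
G(11) = mex{1,2,1} = 0
G(12) = mex{0,0,2} = 1
G_A(12) = 1.
Heap B, S = {1, 5, 7, 9}:
n :  0  1  2  3  4  5  6  7  8  9 10 11 12 13 14 15 16 17
G :  0  1  0  1  0  1  0  1  0  1  0  1  0  1  0  1  0  1
G_B(17) = 1.
Combined Grundy value = 1 ⊕ 1 = 0.
A winning move leaves total XOR = 0, i.e. changes one component's Grundy value g to g ⊕ X where X is the current total.
Heap A: target g' = 1⊕0 = 1, but every legal move changes the Grundy value (mex property), so 0 moves.
Heap B: target g' = 1⊕0 = 1, but every legal move changes the Grundy value (mex property), so 0 moves.

0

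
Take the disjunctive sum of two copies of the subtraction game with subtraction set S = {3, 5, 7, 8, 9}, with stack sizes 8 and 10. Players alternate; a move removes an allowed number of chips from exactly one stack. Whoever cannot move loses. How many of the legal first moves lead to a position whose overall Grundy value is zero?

All stacks use S = {3, 5, 7, 8, 9}:
n :  0  1  2  3  4  5  6  7  8  9 10
G :  0  0  0  1  1  1  2  2  2  3  3
Stack A: G(8) = 2.
Stack B: G(10) = 3.
Combined Grundy value = 2 ⊕ 3 = 1.
A winning move leaves total XOR = 0, i.e. changes one component's Grundy value g to g ⊕ X where X is the current total.
Stack A: need g' = 2⊕1 = 3. Options: 8−3→G=1, 8−5→G=1, 8−7→G=0, 8−8→G=0. Hits: 0.
Stack B: need g' = 3⊕1 = 2. Options: 10−3→G=2, 10−5→G=1, 10−7→G=1, 10−8→G=0, 10−9→G=0. Hits: 1.

1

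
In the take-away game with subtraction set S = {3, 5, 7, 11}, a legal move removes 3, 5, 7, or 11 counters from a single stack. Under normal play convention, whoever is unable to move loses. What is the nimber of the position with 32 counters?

G(0) = 0
G(1) = mex{} = 0
G(2) = mex{} = 0
G(3) = mex{0} = 1
G(4) = mex{0} = 1
G(5) = mex{0,0} = 1
G(6) = mex{1,0} = 2
G(7) = mex{1,0,0} = 2
G(8) = mex{1,1,0} = 2
G(9) = mex{2,1,0} = 3
G(10) = mex{2,1,1} = 0
G(11) = mex{2,2,1,0} = 3
G(12) = mex{3,2,1,0} = 4
G(13) = mex{0,2,2,0} = 1
G(14) = mex{3,3,2,1} = 0
G(15) = mex{4,0,2,1} = 3
G(16) = mex{1,3,3,1} = 0
G(17) = mex{0,4,0,2} = 1
G(18) = mex{3,1,3,2} = 0
G(19) = mex{0,0,4,2} = 1
G(20) = mex{1,3,1,3} = 0
G(21) = mex{0,0,0,0} = 1
G(22) = mex{1,1,3,3} = 0
G(23) = mex{0,0,0,4} = 1
G(24) = mex{1,1,1,1} = 0
G(25) = mex{0,0,0,0} = 1
G(26) = mex{1,1,1,3} = 0
G(27) = mex{0,0,0,0} = 1
G(28) = mex{1,1,1,1} = 0
G(29) = mex{0,0,0,0} = 1
G(30) = mex{1,1,1,1} = 0
G(31) = mex{0,0,0,0} = 1
G(32) = mex{1,1,1,1} = 0

0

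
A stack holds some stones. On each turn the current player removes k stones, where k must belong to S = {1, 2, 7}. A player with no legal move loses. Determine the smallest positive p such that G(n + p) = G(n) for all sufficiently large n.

G(0) = 0
G(1) = mex{0} = 1
G(2) = mex{1,0} = 2
G(3) = mex{2,1} = 0
G(4) = mex{0,2} = 1
G(5) = mex{1,0} = 2
G(6) = mex{2,1} = 0
G(7) = mex{0,2,0} = 1
G(8) = mex{1,0,1} = 2
G(9) = mex{2,1,2} = 0
G(10) = mex{0,2,0} = 1
G(11) = mex{1,0,1} = 2
G(12) = mex{2,1,2} = 0
G(13) = mex{0,2,0} = 1
G(14) = mex{1,0,1} = 2
G(n+3) = G(n) holds for n = 0,…,6 (a full window of length max(S) = 7), so the sequence is purely periodic with period 3.

3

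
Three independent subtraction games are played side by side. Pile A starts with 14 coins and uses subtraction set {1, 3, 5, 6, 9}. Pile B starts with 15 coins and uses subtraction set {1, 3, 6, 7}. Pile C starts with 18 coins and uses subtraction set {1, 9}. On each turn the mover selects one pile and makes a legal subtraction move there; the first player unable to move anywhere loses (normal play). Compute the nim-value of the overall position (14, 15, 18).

1

Pile A, S = {1, 3, 5, 6, 9}:
n :  0  1  2  3  4  5  6  7  8  9 10 11 12 13 14
G :  0  1  0  1  0  1  2  3  2  3  2  3  0  1  0
G_A(14) = 0.
Pile B, S = {1, 3, 6, 7}:
G(0) = 0
G(1) = mex{0} = 1
G(2) = mex{1} = 0
G(3) = mex{0,0} = 1
G(4) = mex{1,1} = 0
G(5) = mex{0,0} = 1
G(6) = mex{1,1,0} = 2
G(7) = mex{2,0,1,0} = 3
G(8) = mex{3,1,0,1} = 2
G(9) = mex{2,2,1,0} = 3
G(10) = mex{3,3,0,1} = 2
G(11) = mex{2,2,1,0} = 3
G(12) = mex{3,3,2,1} = 0
G(13) = mex{0,2,3,2} = 1
G(14) = mex{1,3,2,3} = 0
G(15) = mex{0,0,3,2} = 1
G_B(15) = 1.
Pile C, S = {1, 9}:
G(0) = 0
G(1) = mex{0} = 1
G(2) = mex{1} = 0
G(3) = mex{0} = 1
G(4) = mex{1} = 0
G(5) = mex{0} = 1
G(6) = mex{1} = 0
G(7) = mex{0} = 1
G(8) = mex{1} = 0
G(9) = mex{0,0} = 1
G(10) = mex{1,1} = 0
G(11) = mex{0,0} = 1
G(12) = mex{1,1} = 0
G(13) = mex{0,0} = 1
G(14) = mex{1,1} = 0
G(15) = mex{0,0} = 1
G(16) = mex{1,1} = 0
G(17) = mex{0,0} = 1
G(18) = mex{1,1} = 0
G_C(18) = 0.
Combined Grundy value = 0 ⊕ 1 ⊕ 0 = 1.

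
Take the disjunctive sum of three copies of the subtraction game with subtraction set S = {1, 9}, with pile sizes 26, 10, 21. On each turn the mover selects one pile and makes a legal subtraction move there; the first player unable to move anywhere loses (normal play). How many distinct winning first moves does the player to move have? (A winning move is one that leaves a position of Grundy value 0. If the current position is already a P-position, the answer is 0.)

6

All piles use S = {1, 9}:
n :  0  1  2  3  4  5  6  7  8  9 10 11 12 13 14 15 16 17 18 19 20 21 22 23 24 25 26
G :  0  1  0  1  0  1  0  1  0  1  0  1  0  1  0  1  0  1  0  1  0  1  0  1  0  1  0
Pile A: G(26) = 0.
Pile B: G(10) = 0.
Pile C: G(21) = 1.
Combined Grundy value = 0 ⊕ 0 ⊕ 1 = 1.
A winning move leaves total XOR = 0, i.e. changes one component's Grundy value g to g ⊕ X where X is the current total.
Pile A: need g' = 0⊕1 = 1. Options: 26−1→G=1, 26−9→G=1. Hits: 2.
Pile B: need g' = 0⊕1 = 1. Options: 10−1→G=1, 10−9→G=1. Hits: 2.
Pile C: need g' = 1⊕1 = 0. Options: 21−1→G=0, 21−9→G=0. Hits: 2.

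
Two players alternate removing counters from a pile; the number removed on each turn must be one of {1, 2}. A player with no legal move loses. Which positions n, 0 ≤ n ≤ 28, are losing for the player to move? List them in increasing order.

0, 3, 6, 9, 12, 15, 18, 21, 24, 27

G(0) = 0
G(1) = mex{0} = 1
G(2) = mex{1,0} = 2
G(3) = mex{2,1} = 0
G(4) = mex{0,2} = 1
G(5) = mex{1,0} = 2
G(6) = mex{2,1} = 0
G(7) = mex{0,2} = 1
G(8) = mex{1,0} = 2
G(9) = mex{2,1} = 0
G(10) = mex{0,2} = 1
G(11) = mex{1,0} = 2
G(12) = mex{2,1} = 0
G(13) = mex{0,2} = 1
G(14) = mex{1,0} = 2
G(15) = mex{2,1} = 0
G(16) = mex{0,2} = 1
G(17) = mex{1,0} = 2
G(18) = mex{2,1} = 0
G(19) = mex{0,2} = 1
G(20) = mex{1,0} = 2
G(21) = mex{2,1} = 0
G(22) = mex{0,2} = 1
G(23) = mex{1,0} = 2
G(24) = mex{2,1} = 0
G(25) = mex{0,2} = 1
G(26) = mex{1,0} = 2
G(27) = mex{2,1} = 0
G(28) = mex{0,2} = 1
P-positions are exactly the n with G(n) = 0.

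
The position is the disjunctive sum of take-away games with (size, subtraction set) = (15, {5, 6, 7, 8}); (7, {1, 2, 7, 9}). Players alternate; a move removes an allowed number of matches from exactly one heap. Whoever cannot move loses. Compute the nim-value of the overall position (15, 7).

1

Heap A, S = {5, 6, 7, 8}:
G(0) = 0
G(1) = mex{} = 0
G(2) = mex{} = 0
G(3) = mex{} = 0
G(4) = mex{} = 0
G(5) = mex{0} = 1
G(6) = mex{0,0} = 1
G(7) = mex{0,0,0} = 1
G(8) = mex{0,0,0,0} = 1
G(9) = mex{0,0,0,0} = 1
G(10) = mex{1,0,0,0} = 2
G(11) = mex{1,1,0,0} = 2
G(12) = mex{1,1,1,0} = 2
G(13) = mex{1,1,1,1} = 0
G(14) = mex{1,1,1,1} = 0
G(15) = mex{2,1,1,1} = 0
G_A(15) = 0.
Heap B, S = {1, 2, 7, 9}:
G(0) = 0
G(1) = mex{0} = 1
G(2) = mex{1,0} = 2
G(3) = mex{2,1} = 0
G(4) = mex{0,2} = 1
G(5) = mex{1,0} = 2
G(6) = mex{2,1} = 0
G(7) = mex{0,2,0} = 1
G_B(7) = 1.
Combined Grundy value = 0 ⊕ 1 = 1.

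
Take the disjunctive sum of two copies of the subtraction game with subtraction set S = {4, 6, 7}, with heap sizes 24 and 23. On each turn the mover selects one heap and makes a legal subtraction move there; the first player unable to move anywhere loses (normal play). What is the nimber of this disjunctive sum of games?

0

All heaps use S = {4, 6, 7}:
n :  0  1  2  3  4  5  6  7  8  9 10 11 12 13 14 15 16 17 18 19 20 21 22 23 24
G :  0  0  0  0  1  1  1  1  2  2  2  0  0  0  0  1  1  1  1  2  2  2  0  0  0
Heap A: G(24) = 0.
Heap B: G(23) = 0.
Combined Grundy value = 0 ⊕ 0 = 0.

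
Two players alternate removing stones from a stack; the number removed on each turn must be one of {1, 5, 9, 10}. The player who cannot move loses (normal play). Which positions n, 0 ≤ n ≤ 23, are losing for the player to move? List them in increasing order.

0, 2, 4, 6, 8, 19, 21, 23

n :  0  1  2  3  4  5  6  7  8  9 10 11 12 13 14 15 16 17 18 19 20 21 22 23
G :  0  1  0  1  0  1  0  1  0  1  2  3  2  3  2  3  2  3  2  0  1  0  1  0
P-positions are exactly the n with G(n) = 0.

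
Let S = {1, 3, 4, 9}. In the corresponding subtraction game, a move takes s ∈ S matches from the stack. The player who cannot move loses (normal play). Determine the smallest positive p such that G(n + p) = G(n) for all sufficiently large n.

n :  0  1  2  3  4  5  6  7  8  9 10 11 12 13 14 15 16 17 18 19 20 21 22 23 24 25
G :  0  1  0  1  2  3  2  0  1  4  3  2  0  1  0  1  2  3  2  0  1  4  3  2  0  1
G(n+12) = G(n) holds for n = 0,…,8 (a full window of length max(S) = 9), so the sequence is purely periodic with period 12.

12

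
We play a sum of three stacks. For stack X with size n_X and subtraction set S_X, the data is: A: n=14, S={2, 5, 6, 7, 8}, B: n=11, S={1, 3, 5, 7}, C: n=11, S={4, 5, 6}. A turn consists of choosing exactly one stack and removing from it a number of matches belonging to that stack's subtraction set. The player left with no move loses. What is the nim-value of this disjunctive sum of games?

Stack A, S = {2, 5, 6, 7, 8}:
G(0) = 0
G(1) = mex{} = 0
G(2) = mex{0} = 1
G(3) = mex{0} = 1
G(4) = mex{1} = 0
G(5) = mex{1,0} = 2
G(6) = mex{0,0,0} = 1
G(7) = mex{2,1,0,0} = 3
G(8) = mex{1,1,1,0,0} = 2
G(9) = mex{3,0,1,1,0} = 2
G(10) = mex{2,2,0,1,1} = 3
G(11) = mex{2,1,2,0,1} = 3
G(12) = mex{3,3,1,2,0} = 4
G(13) = mex{3,2,3,1,2} = 0
G(14) = mex{4,2,2,3,1} = 0
G_A(14) = 0.
Stack B, S = {1, 3, 5, 7}:
G(0) = 0
G(1) = mex{0} = 1
G(2) = mex{1} = 0
G(3) = mex{0,0} = 1
G(4) = mex{1,1} = 0
G(5) = mex{0,0,0} = 1
G(6) = mex{1,1,1} = 0
G(7) = mex{0,0,0,0} = 1
G(8) = mex{1,1,1,1} = 0
G(9) = mex{0,0,0,0} = 1
G(10) = mex{1,1,1,1} = 0
G(11) = mex{0,0,0,0} = 1
G_B(11) = 1.
Stack C, S = {4, 5, 6}:
G(0) = 0
G(1) = mex{} = 0
G(2) = mex{} = 0
G(3) = mex{} = 0
G(4) = mex{0} = 1
G(5) = mex{0,0} = 1
G(6) = mex{0,0,0} = 1
G(7) = mex{0,0,0} = 1
G(8) = mex{1,0,0} = 2
G(9) = mex{1,1,0} = 2
G(10) = mex{1,1,1} = 0
G(11) = mex{1,1,1} = 0
G_C(11) = 0.
Combined Grundy value = 0 ⊕ 1 ⊕ 0 = 1.

1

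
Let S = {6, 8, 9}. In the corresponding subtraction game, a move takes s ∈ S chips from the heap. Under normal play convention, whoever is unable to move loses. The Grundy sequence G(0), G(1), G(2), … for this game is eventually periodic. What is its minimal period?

15

n :  0  1  2  3  4  5  6  7  8  9 10 11 12 13 14 15 16 17 18 19 20 21 22 23 24 25 26 27 28 29 30 31
G :  0  0  0  0  0  0  1  1  1  1  1  1  2  2  2  0  0  0  0  0  0  1  1  1  1  1  1  2  2  2  0  0
G(n+15) = G(n) holds for n = 0,…,8 (a full window of length max(S) = 9), so the sequence is purely periodic with period 15.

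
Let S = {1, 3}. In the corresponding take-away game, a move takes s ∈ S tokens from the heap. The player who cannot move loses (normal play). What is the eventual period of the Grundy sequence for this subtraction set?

G(0) = 0
G(1) = mex{0} = 1
G(2) = mex{1} = 0
G(3) = mex{0,0} = 1
G(4) = mex{1,1} = 0
G(5) = mex{0,0} = 1
G(6) = mex{1,1} = 0
G(7) = mex{0,0} = 1
G(8) = mex{1,1} = 0
G(9) = mex{0,0} = 1
G(10) = mex{1,1} = 0
G(11) = mex{0,0} = 1
G(12) = mex{1,1} = 0
G(13) = mex{0,0} = 1
G(14) = mex{1,1} = 0
G(n+2) = G(n) holds for n = 0,…,2 (a full window of length max(S) = 3), so the sequence is purely periodic with period 2.

2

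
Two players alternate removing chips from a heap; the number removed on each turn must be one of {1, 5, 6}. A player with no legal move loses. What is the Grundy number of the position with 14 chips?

G(0) = 0
G(1) = mex{0} = 1
G(2) = mex{1} = 0
G(3) = mex{0} = 1
G(4) = mex{1} = 0
G(5) = mex{0,0} = 1
G(6) = mex{1,1,0} = 2
G(7) = mex{2,0,1} = 3
G(8) = mex{3,1,0} = 2
G(9) = mex{2,0,1} = 3
G(10) = mex{3,1,0} = 2
G(11) = mex{2,2,1} = 0
G(12) = mex{0,3,2} = 1
G(13) = mex{1,2,3} = 0
G(14) = mex{0,3,2} = 1

1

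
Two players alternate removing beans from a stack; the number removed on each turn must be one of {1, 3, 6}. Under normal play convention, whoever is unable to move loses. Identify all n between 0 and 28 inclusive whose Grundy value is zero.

G(0) = 0
G(1) = mex{0} = 1
G(2) = mex{1} = 0
G(3) = mex{0,0} = 1
G(4) = mex{1,1} = 0
G(5) = mex{0,0} = 1
G(6) = mex{1,1,0} = 2
G(7) = mex{2,0,1} = 3
G(8) = mex{3,1,0} = 2
G(9) = mex{2,2,1} = 0
G(10) = mex{0,3,0} = 1
G(11) = mex{1,2,1} = 0
G(12) = mex{0,0,2} = 1
G(13) = mex{1,1,3} = 0
G(14) = mex{0,0,2} = 1
G(15) = mex{1,1,0} = 2
G(16) = mex{2,0,1} = 3
G(17) = mex{3,1,0} = 2
G(18) = mex{2,2,1} = 0
G(19) = mex{0,3,0} = 1
G(20) = mex{1,2,1} = 0
G(21) = mex{0,0,2} = 1
G(22) = mex{1,1,3} = 0
G(23) = mex{0,0,2} = 1
G(24) = mex{1,1,0} = 2
G(25) = mex{2,0,1} = 3
G(26) = mex{3,1,0} = 2
G(27) = mex{2,2,1} = 0
G(28) = mex{0,3,0} = 1
P-positions are exactly the n with G(n) = 0.

0, 2, 4, 9, 11, 13, 18, 20, 22, 27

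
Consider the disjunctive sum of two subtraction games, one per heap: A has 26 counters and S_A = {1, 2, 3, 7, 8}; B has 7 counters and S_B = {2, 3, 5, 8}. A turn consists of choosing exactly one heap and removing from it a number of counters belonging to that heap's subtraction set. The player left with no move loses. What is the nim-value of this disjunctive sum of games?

Heap A, S = {1, 2, 3, 7, 8}:
n :  0  1  2  3  4  5  6  7  8  9 10 11 12 13 14 15 16 17 18 19 20 21 22 23 24 25 26
G :  0  1  2  3  0  1  2  3  4  0  1  2  3  0  1  2  3  4  0  1  2  3  0  1  2  3  4
G_A(26) = 4.
Heap B, S = {2, 3, 5, 8}:
G(0) = 0
G(1) = mex{} = 0
G(2) = mex{0} = 1
G(3) = mex{0,0} = 1
G(4) = mex{1,0} = 2
G(5) = mex{1,1,0} = 2
G(6) = mex{2,1,0} = 3
G(7) = mex{2,2,1} = 0
G_B(7) = 0.
Combined Grundy value = 4 ⊕ 0 = 4.

4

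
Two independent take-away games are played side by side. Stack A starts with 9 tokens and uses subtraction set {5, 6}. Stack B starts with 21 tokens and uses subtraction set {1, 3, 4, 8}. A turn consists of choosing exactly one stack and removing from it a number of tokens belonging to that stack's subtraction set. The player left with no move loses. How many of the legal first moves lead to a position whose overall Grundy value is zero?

3

Stack A, S = {5, 6}:
n : 0 1 2 3 4 5 6 7 8 9
G : 0 0 0 0 0 1 1 1 1 1
G_A(9) = 1.
Stack B, S = {1, 3, 4, 8}:
G(0) = 0
G(1) = mex{0} = 1
G(2) = mex{1} = 0
G(3) = mex{0,0} = 1
G(4) = mex{1,1,0} = 2
G(5) = mex{2,0,1} = 3
G(6) = mex{3,1,0} = 2
G(7) = mex{2,2,1} = 0
G(8) = mex{0,3,2,0} = 1
G(9) = mex{1,2,3,1} = 0
G(10) = mex{0,0,2,0} = 1
G(11) = mex{1,1,0,1} = 2
G(12) = mex{2,0,1,2} = 3
G(13) = mex{3,1,0,3} = 2
G(14) = mex{2,2,1,2} = 0
G(15) = mex{0,3,2,0} = 1
G(16) = mex{1,2,3,1} = 0
G(17) = mex{0,0,2,0} = 1
G(18) = mex{1,1,0,1} = 2
G(19) = mex{2,0,1,2} = 3
G(20) = mex{3,1,0,3} = 2
G(21) = mex{2,2,1,2} = 0
G_B(21) = 0.
Combined Grundy value = 1 ⊕ 0 = 1.
A winning move leaves total XOR = 0, i.e. changes one component's Grundy value g to g ⊕ X where X is the current total.
Stack A: need g' = 1⊕1 = 0. Options: 9−5→G=0, 9−6→G=0. Hits: 2.
Stack B: need g' = 0⊕1 = 1. Options: 21−1→G=2, 21−3→G=2, 21−4→G=1, 21−8→G=2. Hits: 1.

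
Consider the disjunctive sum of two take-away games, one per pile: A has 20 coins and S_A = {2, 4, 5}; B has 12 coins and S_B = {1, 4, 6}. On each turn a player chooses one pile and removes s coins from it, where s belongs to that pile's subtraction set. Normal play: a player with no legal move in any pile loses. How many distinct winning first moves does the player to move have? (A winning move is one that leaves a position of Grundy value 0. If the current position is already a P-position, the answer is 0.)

1

Pile A, S = {2, 4, 5}:
G(0) = 0
G(1) = mex{} = 0
G(2) = mex{0} = 1
G(3) = mex{0} = 1
G(4) = mex{1,0} = 2
G(5) = mex{1,0,0} = 2
G(6) = mex{2,1,0} = 3
G(7) = mex{2,1,1} = 0
G(8) = mex{3,2,1} = 0
G(9) = mex{0,2,2} = 1
G(10) = mex{0,3,2} = 1
G(11) = mex{1,0,3} = 2
G(12) = mex{1,0,0} = 2
G(13) = mex{2,1,0} = 3
G(14) = mex{2,1,1} = 0
G(15) = mex{3,2,1} = 0
G(16) = mex{0,2,2} = 1
G(17) = mex{0,3,2} = 1
G(18) = mex{1,0,3} = 2
G(19) = mex{1,0,0} = 2
G(20) = mex{2,1,0} = 3
G_A(20) = 3.
Pile B, S = {1, 4, 6}:
n :  0  1  2  3  4  5  6  7  8  9 10 11 12
G :  0  1  0  1  2  0  1  0  1  2  0  1  0
G_B(12) = 0.
Combined Grundy value = 3 ⊕ 0 = 3.
A winning move leaves total XOR = 0, i.e. changes one component's Grundy value g to g ⊕ X where X is the current total.
Pile A: need g' = 3⊕3 = 0. Options: 20−2→G=2, 20−4→G=1, 20−5→G=0. Hits: 1.
Pile B: need g' = 0⊕3 = 3. Options: 12−1→G=1, 12−4→G=1, 12−6→G=1. Hits: 0.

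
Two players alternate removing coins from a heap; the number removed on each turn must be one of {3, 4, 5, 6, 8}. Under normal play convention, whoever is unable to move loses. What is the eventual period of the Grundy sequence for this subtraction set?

G(0) = 0
G(1) = mex{} = 0
G(2) = mex{} = 0
G(3) = mex{0} = 1
G(4) = mex{0,0} = 1
G(5) = mex{0,0,0} = 1
G(6) = mex{1,0,0,0} = 2
G(7) = mex{1,1,0,0} = 2
G(8) = mex{1,1,1,0,0} = 2
G(9) = mex{2,1,1,1,0} = 3
G(10) = mex{2,2,1,1,0} = 3
G(11) = mex{2,2,2,1,1} = 0
G(12) = mex{3,2,2,2,1} = 0
G(13) = mex{3,3,2,2,1} = 0
G(14) = mex{0,3,3,2,2} = 1
G(15) = mex{0,0,3,3,2} = 1
G(16) = mex{0,0,0,3,2} = 1
G(17) = mex{1,0,0,0,3} = 2
G(18) = mex{1,1,0,0,3} = 2
G(19) = mex{1,1,1,0,0} = 2
G(20) = mex{2,1,1,1,0} = 3
G(21) = mex{2,2,1,1,0} = 3
G(22) = mex{2,2,2,1,1} = 0
G(23) = mex{3,2,2,2,1} = 0
G(n+11) = G(n) holds for n = 0,…,7 (a full window of length max(S) = 8), so the sequence is purely periodic with period 11.

11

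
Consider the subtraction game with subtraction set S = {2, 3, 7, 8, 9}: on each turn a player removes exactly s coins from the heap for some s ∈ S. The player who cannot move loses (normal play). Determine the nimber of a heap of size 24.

n :  0  1  2  3  4  5  6  7  8  9 10 11 12 13 14 15 16 17 18 19 20 21 22 23 24
G :  0  0  1  1  2  0  0  1  1  2  2  0  3  1  2  2  0  0  1  1  2  0  0  1  1

1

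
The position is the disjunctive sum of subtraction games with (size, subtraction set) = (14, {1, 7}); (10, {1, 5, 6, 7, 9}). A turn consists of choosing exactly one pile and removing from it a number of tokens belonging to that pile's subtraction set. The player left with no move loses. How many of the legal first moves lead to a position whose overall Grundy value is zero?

1

Pile A, S = {1, 7}:
n :  0  1  2  3  4  5  6  7  8  9 10 11 12 13 14
G :  0  1  0  1  0  1  0  1  0  1  0  1  0  1  0
G_A(14) = 0.
Pile B, S = {1, 5, 6, 7, 9}:
G(0) = 0
G(1) = mex{0} = 1
G(2) = mex{1} = 0
G(3) = mex{0} = 1
G(4) = mex{1} = 0
G(5) = mex{0,0} = 1
G(6) = mex{1,1,0} = 2
G(7) = mex{2,0,1,0} = 3
G(8) = mex{3,1,0,1} = 2
G(9) = mex{2,0,1,0,0} = 3
G(10) = mex{3,1,0,1,1} = 2
G_B(10) = 2.
Combined Grundy value = 0 ⊕ 2 = 2.
A winning move leaves total XOR = 0, i.e. changes one component's Grundy value g to g ⊕ X where X is the current total.
Pile A: need g' = 0⊕2 = 2. Options: 14−1→G=1, 14−7→G=1. Hits: 0.
Pile B: need g' = 2⊕2 = 0. Options: 10−1→G=3, 10−5→G=1, 10−6→G=0, 10−7→G=1, 10−9→G=1. Hits: 1.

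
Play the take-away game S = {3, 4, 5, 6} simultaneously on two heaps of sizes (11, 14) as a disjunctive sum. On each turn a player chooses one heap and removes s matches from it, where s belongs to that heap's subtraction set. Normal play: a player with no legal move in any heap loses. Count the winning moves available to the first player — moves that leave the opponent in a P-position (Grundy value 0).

All heaps use S = {3, 4, 5, 6}:
G(0) = 0
G(1) = mex{} = 0
G(2) = mex{} = 0
G(3) = mex{0} = 1
G(4) = mex{0,0} = 1
G(5) = mex{0,0,0} = 1
G(6) = mex{1,0,0,0} = 2
G(7) = mex{1,1,0,0} = 2
G(8) = mex{1,1,1,0} = 2
G(9) = mex{2,1,1,1} = 0
G(10) = mex{2,2,1,1} = 0
G(11) = mex{2,2,2,1} = 0
G(12) = mex{0,2,2,2} = 1
G(13) = mex{0,0,2,2} = 1
G(14) = mex{0,0,0,2} = 1
Heap A: G(11) = 0.
Heap B: G(14) = 1.
Combined Grundy value = 0 ⊕ 1 = 1.
A winning move leaves total XOR = 0, i.e. changes one component's Grundy value g to g ⊕ X where X is the current total.
Heap A: need g' = 0⊕1 = 1. Options: 11−3→G=2, 11−4→G=2, 11−5→G=2, 11−6→G=1. Hits: 1.
Heap B: need g' = 1⊕1 = 0. Options: 14−3→G=0, 14−4→G=0, 14−5→G=0, 14−6→G=2. Hits: 3.

4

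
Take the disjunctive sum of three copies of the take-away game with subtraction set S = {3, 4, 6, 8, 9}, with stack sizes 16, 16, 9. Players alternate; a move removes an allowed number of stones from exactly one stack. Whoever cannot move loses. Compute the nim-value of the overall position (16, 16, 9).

All stacks use S = {3, 4, 6, 8, 9}:
G(0) = 0
G(1) = mex{} = 0
G(2) = mex{} = 0
G(3) = mex{0} = 1
G(4) = mex{0,0} = 1
G(5) = mex{0,0} = 1
G(6) = mex{1,0,0} = 2
G(7) = mex{1,1,0} = 2
G(8) = mex{1,1,0,0} = 2
G(9) = mex{2,1,1,0,0} = 3
G(10) = mex{2,2,1,0,0} = 3
G(11) = mex{2,2,1,1,0} = 3
G(12) = mex{3,2,2,1,1} = 0
G(13) = mex{3,3,2,1,1} = 0
G(14) = mex{3,3,2,2,1} = 0
G(15) = mex{0,3,3,2,2} = 1
G(16) = mex{0,0,3,2,2} = 1
Stack A: G(16) = 1.
Stack B: G(16) = 1.
Stack C: G(9) = 3.
Combined Grundy value = 1 ⊕ 1 ⊕ 3 = 3.

3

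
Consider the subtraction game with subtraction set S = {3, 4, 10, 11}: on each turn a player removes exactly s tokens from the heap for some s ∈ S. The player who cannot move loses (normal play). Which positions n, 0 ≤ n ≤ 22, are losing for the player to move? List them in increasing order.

n :  0  1  2  3  4  5  6  7  8  9 10 11 12 13 14 15 16 17 18 19 20 21 22
G :  0  0  0  1  1  1  2  0  0  0  1  1  1  2  0  0  0  1  1  1  2  0  0
P-positions are exactly the n with G(n) = 0.

0, 1, 2, 7, 8, 9, 14, 15, 16, 21, 22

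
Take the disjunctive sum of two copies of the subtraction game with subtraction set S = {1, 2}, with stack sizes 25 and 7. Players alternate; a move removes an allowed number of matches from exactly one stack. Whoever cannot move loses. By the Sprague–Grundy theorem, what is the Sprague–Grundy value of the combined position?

0

All stacks use S = {1, 2}:
n :  0  1  2  3  4  5  6  7  8  9 10 11 12 13 14 15 16 17 18 19 20 21 22 23 24 25
G :  0  1  2  0  1  2  0  1  2  0  1  2  0  1  2  0  1  2  0  1  2  0  1  2  0  1
Stack A: G(25) = 1.
Stack B: G(7) = 1.
Combined Grundy value = 1 ⊕ 1 = 0.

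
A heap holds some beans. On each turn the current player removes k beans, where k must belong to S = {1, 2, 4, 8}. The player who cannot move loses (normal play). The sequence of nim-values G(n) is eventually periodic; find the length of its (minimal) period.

n :  0  1  2  3  4  5  6  7  8  9 10 11 12 13 14
G :  0  1  2  0  1  2  0  1  2  0  1  2  0  1  2
G(n+3) = G(n) holds for n = 0,…,7 (a full window of length max(S) = 8), so the sequence is purely periodic with period 3.

3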